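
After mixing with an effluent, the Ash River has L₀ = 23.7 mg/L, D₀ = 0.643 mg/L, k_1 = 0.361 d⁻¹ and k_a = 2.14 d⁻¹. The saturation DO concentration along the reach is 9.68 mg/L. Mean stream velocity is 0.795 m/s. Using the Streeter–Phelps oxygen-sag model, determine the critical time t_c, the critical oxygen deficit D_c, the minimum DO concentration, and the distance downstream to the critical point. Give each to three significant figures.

With k_a/k_1 = 5.928 and 1 − D₀(k_a−k_1)/(k_1 L₀) = 0.8663,
t_c = ln(5.928 × 0.8663) / (2.14 − 0.361) = ln(5.135) / 1.779 = 1.636/1.779 = 0.9197 d.
D_c = (k_1/k_a) L₀ e^(−k_1 t_c) = (0.361/2.14) × 23.7 × e^(−0.361×0.9197) = 0.1687 × 23.7 × 0.7175 = 2.868 mg/L.
Minimum DO = C_s − D_c = 9.68 − 2.868 = 6.812 mg/L.
x_c = v t_c = 0.795 m/s × 0.9197 d × 86400 s/d = 63170 m ≈ 63.2 km.

t_c ≈ 0.920 d; D_c ≈ 2.87 mg/L; min DO ≈ 6.81 mg/L; x_c ≈ 63.2 km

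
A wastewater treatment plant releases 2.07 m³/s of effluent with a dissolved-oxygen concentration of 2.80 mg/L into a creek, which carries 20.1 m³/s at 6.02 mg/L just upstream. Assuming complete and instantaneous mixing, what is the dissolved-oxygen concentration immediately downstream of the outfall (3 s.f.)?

Flow-weighted mixing: C = (Q_r C_r + Q_w C_w)/(Q_r + Q_w)
= (20.1×6.02 + 2.07×2.80)/(20.1 + 2.07) = 126.8/22.17 = 5.719 mg/L.

5.72 mg/L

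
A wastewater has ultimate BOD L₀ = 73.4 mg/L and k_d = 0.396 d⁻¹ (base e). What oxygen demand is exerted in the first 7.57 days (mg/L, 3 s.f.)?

y ≈ 69.7 mg/L

y_t = L₀(1 − e^(−k_d t)) = 73.4 × (1 − e^(−0.396×7.57))
= 73.4 × (1 − 0.04990) = 73.4 × 0.9501 = 69.74 mg/L.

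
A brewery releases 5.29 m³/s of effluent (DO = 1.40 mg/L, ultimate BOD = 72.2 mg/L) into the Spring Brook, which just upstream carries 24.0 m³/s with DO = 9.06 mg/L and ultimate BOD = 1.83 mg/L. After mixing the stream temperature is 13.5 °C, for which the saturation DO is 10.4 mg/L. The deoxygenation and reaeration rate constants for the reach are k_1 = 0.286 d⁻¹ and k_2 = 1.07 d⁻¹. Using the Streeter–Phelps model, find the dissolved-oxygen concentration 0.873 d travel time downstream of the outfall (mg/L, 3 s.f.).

Mixed DO = (24.0×9.06 + 5.29×1.40)/(24.0+5.29) = 224.8/29.29 = 7.677 mg/L.
Mixed L₀ = (24.0×1.83 + 5.29×72.2)/(29.29) = 425.9/29.29 = 14.54 mg/L.
Initial deficit D₀ = C_s − DO₀ = 10.4 − 7.677 = 2.723 mg/L.
D(0.873) = [0.286×14.54/(1.07−0.286)](e^(−0.286×0.873) − e^(−1.07×0.873)) + 2.723 e^(−1.07×0.873)
= 5.304 × (0.7791 − 0.3929) + 2.723 × 0.3929 = 3.118 mg/L.
DO = 10.4 − 3.118 = 7.282 mg/L.

DO ≈ 7.28 mg/L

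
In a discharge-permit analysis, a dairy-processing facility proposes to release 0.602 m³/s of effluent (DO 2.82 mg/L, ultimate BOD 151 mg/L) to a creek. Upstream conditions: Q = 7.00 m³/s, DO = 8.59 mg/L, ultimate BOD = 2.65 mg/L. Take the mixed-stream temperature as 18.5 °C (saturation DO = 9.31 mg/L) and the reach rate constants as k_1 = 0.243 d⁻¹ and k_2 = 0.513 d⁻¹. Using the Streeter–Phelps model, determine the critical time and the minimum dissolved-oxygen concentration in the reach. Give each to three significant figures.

Mixed DO = (7.00×8.59 + 0.602×2.82)/(7.00+0.602) = 61.83/7.602 = 8.133 mg/L.
Mixed L₀ = (7.00×2.65 + 0.602×151)/(7.602) = 109.5/7.602 = 14.40 mg/L.
Initial deficit D₀ = C_s − DO₀ = 9.31 − 8.133 = 1.177 mg/L.
t_c = (1/0.2700) ln[(0.513/0.243)(1 − 1.177×0.2700/(0.243×14.40))] = 3.704 × ln(1.919) = 2.415 d.
D_c = (0.243/0.513) × 14.40 × e^(−0.243×2.415) = 0.4737 × 14.40 × 0.5561 = 3.793 mg/L.
Minimum DO = 9.31 − 3.793 = 5.517 mg/L.

t_c ≈ 2.41 d; minimum DO ≈ 5.52 mg/L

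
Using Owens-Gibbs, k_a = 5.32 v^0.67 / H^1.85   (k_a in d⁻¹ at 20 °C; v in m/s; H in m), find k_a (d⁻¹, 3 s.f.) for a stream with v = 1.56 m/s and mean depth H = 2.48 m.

k_a = 5.32 × 1.56^0.67 / 2.48^1.85 = 5.32 × 1.347 / 5.367 = 1.335 d⁻¹.

k_a ≈ 1.34 d⁻¹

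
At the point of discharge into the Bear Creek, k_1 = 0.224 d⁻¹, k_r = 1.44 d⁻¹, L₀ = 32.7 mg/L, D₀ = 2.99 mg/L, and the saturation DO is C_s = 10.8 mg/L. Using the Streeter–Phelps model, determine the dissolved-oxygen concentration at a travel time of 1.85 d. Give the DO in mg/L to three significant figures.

DO ≈ 7.03 mg/L

k_1 L₀/(k_r−k_1) = 0.224×32.7/(1.44−0.224) = 7.325/1.216 = 6.024 mg/L.
e^(−k_1 t) = e^(−0.224×1.850) = 0.6607; e^(−k_r t) = e^(−1.44×1.850) = 0.06967.
D = 6.024 × (0.6607 − 0.06967) + 2.99 × 0.06967 = 3.560 + 0.2083 = 3.769 mg/L.
DO = C_s − D = 10.8 − 3.769 = 7.031 mg/L.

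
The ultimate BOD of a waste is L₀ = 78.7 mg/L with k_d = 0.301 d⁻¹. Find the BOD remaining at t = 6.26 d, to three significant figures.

L ≈ 12.0 mg/L

L_t = L₀ e^(−k_d t) = 78.7 × e^(−0.301×6.26) = 78.7 × 0.1519 = 11.96 mg/L.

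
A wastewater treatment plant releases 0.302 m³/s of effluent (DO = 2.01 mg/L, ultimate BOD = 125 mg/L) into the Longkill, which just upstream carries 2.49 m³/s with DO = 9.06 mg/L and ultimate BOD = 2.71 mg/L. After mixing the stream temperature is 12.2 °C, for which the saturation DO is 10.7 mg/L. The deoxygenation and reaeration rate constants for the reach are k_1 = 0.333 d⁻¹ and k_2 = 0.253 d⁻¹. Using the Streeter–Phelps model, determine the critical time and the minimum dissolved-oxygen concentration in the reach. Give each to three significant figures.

Mixed DO = (2.49×9.06 + 0.302×2.01)/(2.49+0.302) = 23.17/2.792 = 8.297 mg/L.
Mixed L₀ = (2.49×2.71 + 0.302×125)/(2.792) = 44.50/2.792 = 15.94 mg/L.
Initial deficit D₀ = C_s − DO₀ = 10.7 − 8.297 = 2.403 mg/L.
t_c = (1/-0.08000) ln[(0.253/0.333)(1 − 2.403×-0.08000/(0.333×15.94))] = -12.50 × ln(0.7873) = 2.990 d.
D_c = (0.333/0.253) × 15.94 × e^(−0.333×2.990) = 1.316 × 15.94 × 0.3695 = 7.751 mg/L.
Minimum DO = 10.7 − 7.751 = 2.949 mg/L.

t_c ≈ 2.99 d; minimum DO ≈ 2.95 mg/L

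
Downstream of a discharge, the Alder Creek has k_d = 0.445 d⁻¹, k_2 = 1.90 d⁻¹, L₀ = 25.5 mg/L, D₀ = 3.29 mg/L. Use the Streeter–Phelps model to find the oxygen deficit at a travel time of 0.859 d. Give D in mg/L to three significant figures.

D ≈ 4.44 mg/L

k_d L₀/(k_2−k_d) = 0.445×25.5/(1.90−0.445) = 11.35/1.455 = 7.799 mg/L.
e^(−k_d t) = e^(−0.445×0.8590) = 0.6823; e^(−k_2 t) = e^(−1.90×0.8590) = 0.1955.
D = 7.799 × (0.6823 − 0.1955) + 3.29 × 0.1955 = 3.797 + 0.6433 = 4.440 mg/L.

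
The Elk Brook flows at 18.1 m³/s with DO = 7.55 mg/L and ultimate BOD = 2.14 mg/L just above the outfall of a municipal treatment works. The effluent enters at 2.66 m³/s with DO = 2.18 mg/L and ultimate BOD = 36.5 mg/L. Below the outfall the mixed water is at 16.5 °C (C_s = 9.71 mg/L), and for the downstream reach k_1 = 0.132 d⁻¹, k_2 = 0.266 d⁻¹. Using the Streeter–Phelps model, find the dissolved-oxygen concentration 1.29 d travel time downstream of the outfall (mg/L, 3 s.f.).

Mixed DO = (18.1×7.55 + 2.66×2.18)/(18.1+2.66) = 142.5/20.76 = 6.862 mg/L.
Mixed L₀ = (18.1×2.14 + 2.66×36.5)/(20.76) = 135.8/20.76 = 6.543 mg/L.
Initial deficit D₀ = C_s − DO₀ = 9.71 − 6.862 = 2.848 mg/L.
D(1.29) = [0.132×6.543/(0.266−0.132)](e^(−0.132×1.29) − e^(−0.266×1.29)) + 2.848 e^(−0.266×1.29)
= 6.445 × (0.8434 − 0.7095) + 2.848 × 0.7095 = 2.884 mg/L.
DO = 9.71 − 2.884 = 6.826 mg/L.

DO ≈ 6.83 mg/L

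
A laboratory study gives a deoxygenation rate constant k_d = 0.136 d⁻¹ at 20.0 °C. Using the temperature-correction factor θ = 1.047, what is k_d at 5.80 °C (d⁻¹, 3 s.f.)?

k_d(T₂) = k_d(T₁) · θ^(T₂−T₁) = 0.136 × 1.047^(5.80−20.0)
= 0.136 × 1.047^-14.2 = 0.136 × 0.5209 = 0.07084 d⁻¹.

k_d ≈ 0.0708 d⁻¹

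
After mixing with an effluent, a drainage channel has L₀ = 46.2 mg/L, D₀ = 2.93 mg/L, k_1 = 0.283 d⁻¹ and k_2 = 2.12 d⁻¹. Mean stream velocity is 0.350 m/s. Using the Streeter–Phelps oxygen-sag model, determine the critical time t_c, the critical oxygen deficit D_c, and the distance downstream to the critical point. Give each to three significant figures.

t_c ≈ 0.807 d; D_c ≈ 4.91 mg/L; x_c ≈ 24.4 km

At the critical point dD/dt = 0, so k_1 L₀ e^(−k_1 t) = k_2 D. Substituting D(t) from the Streeter–Phelps equation and solving for t gives
t_c = ln[(k_2/k_1)(1 − D₀(k_2−k_1)/(k_1 L₀))] / (k_2−k_1).
Here k_2−k_1 = 1.837 d⁻¹ and 1 − D₀(k_2−k_1)/(k_1 L₀) = 1 − 2.93×1.837/(0.283×46.2) = 0.5883, so
t_c = ln(7.491 × 0.5883) / 1.837 = 1.483 / 1.837 = 0.8074 d.
D_c = (k_1/k_2) L₀ e^(−k_1 t_c) = (0.283/2.12) × 46.2 × e^(−0.283×0.8074) = 0.1335 × 46.2 × 0.7957 = 4.907 mg/L.
x_c = v t_c = 0.350 m/s × 0.8074 d × 86400 s/d = 24420 m ≈ 24.4 km.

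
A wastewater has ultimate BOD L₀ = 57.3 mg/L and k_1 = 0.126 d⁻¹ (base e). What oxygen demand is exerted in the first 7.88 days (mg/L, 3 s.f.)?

y ≈ 36.1 mg/L

y_t = L₀(1 − e^(−k_1 t)) = 57.3 × (1 − e^(−0.126×7.88))
= 57.3 × (1 − 0.3705) = 57.3 × 0.6295 = 36.07 mg/L.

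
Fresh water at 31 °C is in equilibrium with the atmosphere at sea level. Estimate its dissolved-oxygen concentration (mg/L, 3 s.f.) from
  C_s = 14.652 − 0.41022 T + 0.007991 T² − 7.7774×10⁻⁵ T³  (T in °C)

C_s = 14.652 − 0.41022×31 + 0.007991×31² − 7.7774×10⁻⁵×31³ = 7.298 mg/L.

C_s ≈ 7.30 mg/L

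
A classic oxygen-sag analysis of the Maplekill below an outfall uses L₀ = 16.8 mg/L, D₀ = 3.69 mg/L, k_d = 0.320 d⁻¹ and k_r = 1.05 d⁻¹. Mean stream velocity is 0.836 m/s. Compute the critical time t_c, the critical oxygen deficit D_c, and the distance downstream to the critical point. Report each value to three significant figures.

With k_r/k_d = 3.281 and 1 − D₀(k_r−k_d)/(k_d L₀) = 0.4989,
t_c = ln(3.281 × 0.4989) / (1.05 − 0.320) = ln(1.637) / 0.7300 = 0.4930/0.7300 = 0.6753 d.
L(t_c) = L₀ e^(−k_d t_c) = 16.8 × 0.8057 = 13.54 mg/L, and at the critical point k_r D_c = k_d L, so D_c = (0.320/1.05) × 13.54 = 4.125 mg/L.
x_c = v t_c = 0.836 m/s × 0.6753 d × 86400 s/d = 48780 m ≈ 48.8 km.

t_c ≈ 0.675 d; D_c ≈ 4.12 mg/L; x_c ≈ 48.8 km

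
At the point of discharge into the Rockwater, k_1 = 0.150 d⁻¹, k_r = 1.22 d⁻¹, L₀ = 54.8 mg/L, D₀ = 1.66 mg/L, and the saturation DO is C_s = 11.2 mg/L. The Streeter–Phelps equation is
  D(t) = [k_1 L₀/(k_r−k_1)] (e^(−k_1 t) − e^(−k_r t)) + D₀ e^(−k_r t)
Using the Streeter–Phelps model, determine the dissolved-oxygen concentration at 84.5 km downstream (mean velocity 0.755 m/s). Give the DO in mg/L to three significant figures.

Travel time t = x/v = 84.5 km / (0.755 m/s) = 84500 m / 0.755 m/s = 111900 s = 1.295 d.
k_1 L₀/(k_r−k_1) = 0.150×54.8/(1.22−0.150) = 8.220/1.070 = 7.682 mg/L.
e^(−k_1 t) = e^(−0.150×1.295) = 0.8234; e^(−k_r t) = e^(−1.22×1.295) = 0.2059.
D = 7.682 × (0.8234 − 0.2059) + 1.66 × 0.2059 = 4.744 + 0.3418 = 5.086 mg/L.
DO = C_s − D = 11.2 − 5.086 = 6.114 mg/L.

DO ≈ 6.11 mg/L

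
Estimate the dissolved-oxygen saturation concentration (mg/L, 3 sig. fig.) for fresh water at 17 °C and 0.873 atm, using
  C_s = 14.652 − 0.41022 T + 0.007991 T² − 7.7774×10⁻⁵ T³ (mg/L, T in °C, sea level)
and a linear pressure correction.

C_s ≈ 8.39 mg/L

At sea level: C_s = 14.652 − 0.41022×17 + 0.007991×17² − 7.7774×10⁻⁵×17³ = 9.606 mg/L.
Pressure correction: C_s' = 9.606 × 0.873 = 8.386 mg/L.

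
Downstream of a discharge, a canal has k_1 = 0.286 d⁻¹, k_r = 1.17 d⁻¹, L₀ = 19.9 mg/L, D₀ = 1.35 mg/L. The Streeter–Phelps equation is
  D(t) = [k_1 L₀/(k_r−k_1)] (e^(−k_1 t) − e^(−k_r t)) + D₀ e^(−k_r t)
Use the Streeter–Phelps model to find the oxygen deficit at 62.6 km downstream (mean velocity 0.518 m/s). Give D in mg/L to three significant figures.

D ≈ 3.33 mg/L

Travel time t = x/v = 62.6 km / (0.518 m/s) = 62600 m / 0.518 m/s = 120800 s = 1.399 d.
k_1 L₀/(k_r−k_1) = 0.286×19.9/(1.17−0.286) = 5.691/0.8840 = 6.438 mg/L.
e^(−k_1 t) = e^(−0.286×1.399) = 0.6703; e^(−k_r t) = e^(−1.17×1.399) = 0.1947.
D = 6.438 × (0.6703 − 0.1947) + 1.35 × 0.1947 = 3.062 + 0.2628 = 3.325 mg/L.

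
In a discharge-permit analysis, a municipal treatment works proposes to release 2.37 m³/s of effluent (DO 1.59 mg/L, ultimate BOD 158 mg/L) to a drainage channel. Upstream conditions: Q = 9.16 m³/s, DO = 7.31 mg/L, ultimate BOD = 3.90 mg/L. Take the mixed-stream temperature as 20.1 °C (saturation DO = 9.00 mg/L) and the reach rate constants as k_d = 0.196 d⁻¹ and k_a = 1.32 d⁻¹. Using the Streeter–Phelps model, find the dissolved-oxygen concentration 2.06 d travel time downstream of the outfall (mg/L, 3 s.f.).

Mixed DO = (9.16×7.31 + 2.37×1.59)/(9.16+2.37) = 70.73/11.53 = 6.134 mg/L.
Mixed L₀ = (9.16×3.90 + 2.37×158)/(11.53) = 410.2/11.53 = 35.58 mg/L.
Initial deficit D₀ = C_s − DO₀ = 9.00 − 6.134 = 2.866 mg/L.
D(2.06) = [0.196×35.58/(1.32−0.196)](e^(−0.196×2.06) − e^(−1.32×2.06)) + 2.866 e^(−1.32×2.06)
= 6.204 × (0.6678 − 0.06593) + 2.866 × 0.06593 = 3.923 mg/L.
DO = 9.00 − 3.923 = 5.077 mg/L.

DO ≈ 5.08 mg/L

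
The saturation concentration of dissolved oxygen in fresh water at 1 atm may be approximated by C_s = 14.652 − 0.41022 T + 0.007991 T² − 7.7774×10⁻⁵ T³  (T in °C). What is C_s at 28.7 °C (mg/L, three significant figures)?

C_s ≈ 7.62 mg/L

C_s = 14.652 − 0.41022×28.7 + 0.007991×28.7² − 7.7774×10⁻⁵×28.7³ = 7.622 mg/L.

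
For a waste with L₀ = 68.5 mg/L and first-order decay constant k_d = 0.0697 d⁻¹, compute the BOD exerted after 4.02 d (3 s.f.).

y ≈ 16.7 mg/L

y_t = L₀(1 − e^(−k_d t)) = 68.5 × (1 − e^(−0.0697×4.02))
= 68.5 × (1 − 0.7556) = 68.5 × 0.2444 = 16.74 mg/L.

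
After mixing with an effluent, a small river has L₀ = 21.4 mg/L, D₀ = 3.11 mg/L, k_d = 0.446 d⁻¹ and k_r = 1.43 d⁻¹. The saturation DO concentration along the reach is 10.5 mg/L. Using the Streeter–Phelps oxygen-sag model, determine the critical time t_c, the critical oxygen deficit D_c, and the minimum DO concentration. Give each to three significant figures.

t_c = [1/(k_r−k_d)] ln[(k_r/k_d)(1 − D₀(k_r−k_d)/(k_d L₀))]
= [1/(1.43−0.446)] ln[(1.43/0.446)(1 − 3.11×0.9840/(0.446×21.4))]
= (1/0.9840) ln[3.206 × 0.6794] = 1.016 × ln(2.178) = 1.016 × 0.7785 = 0.7912 d.
D_c = (k_d/k_r) L₀ e^(−k_d t_c) = (0.446/1.43) × 21.4 × e^(−0.446×0.7912) = 0.3119 × 21.4 × 0.7027 = 4.690 mg/L.
Minimum DO = C_s − D_c = 10.5 − 4.690 = 5.810 mg/L.

t_c ≈ 0.791 d; D_c ≈ 4.69 mg/L; min DO ≈ 5.81 mg/L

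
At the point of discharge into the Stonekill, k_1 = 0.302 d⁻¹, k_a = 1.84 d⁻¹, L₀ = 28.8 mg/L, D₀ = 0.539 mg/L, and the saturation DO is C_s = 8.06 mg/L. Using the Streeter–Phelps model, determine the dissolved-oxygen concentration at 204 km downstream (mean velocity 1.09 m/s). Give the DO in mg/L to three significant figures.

Travel time t = x/v = 204 km / (1.09 m/s) = 204000 m / 1.09 m/s = 187200 s = 2.166 d.
k_1 L₀/(k_a−k_1) = 0.302×28.8/(1.84−0.302) = 8.698/1.538 = 5.655 mg/L.
e^(−k_1 t) = e^(−0.302×2.166) = 0.5199; e^(−k_a t) = e^(−1.84×2.166) = 0.01858.
D = 5.655 × (0.5199 − 0.01858) + 0.539 × 0.01858 = 2.835 + 0.01001 = 2.845 mg/L.
DO = C_s − D = 8.06 − 2.845 = 5.215 mg/L.

DO ≈ 5.22 mg/L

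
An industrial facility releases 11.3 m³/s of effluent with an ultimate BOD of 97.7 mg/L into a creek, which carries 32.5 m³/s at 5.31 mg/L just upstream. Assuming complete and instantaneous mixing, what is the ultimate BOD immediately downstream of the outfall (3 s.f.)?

Flow-weighted mixing: C = (Q_r C_r + Q_w C_w)/(Q_r + Q_w)
= (32.5×5.31 + 11.3×97.7)/(32.5 + 11.3) = 1277/43.80 = 29.15 mg/L.

29.1 mg/L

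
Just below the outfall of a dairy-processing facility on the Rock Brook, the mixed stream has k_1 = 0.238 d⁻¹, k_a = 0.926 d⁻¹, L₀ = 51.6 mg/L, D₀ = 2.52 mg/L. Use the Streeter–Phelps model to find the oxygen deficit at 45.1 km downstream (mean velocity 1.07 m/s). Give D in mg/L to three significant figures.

D ≈ 6.14 mg/L

Travel time t = x/v = 45.1 km / (1.07 m/s) = 45100 m / 1.07 m/s = 42150 s = 0.4878 d.
k_1 L₀/(k_a−k_1) = 0.238×51.6/(0.926−0.238) = 12.28/0.6880 = 17.85 mg/L.
e^(−k_1 t) = e^(−0.238×0.4878) = 0.8904; e^(−k_a t) = e^(−0.926×0.4878) = 0.6365.
D = 17.85 × (0.8904 − 0.6365) + 2.52 × 0.6365 = 4.531 + 1.604 = 6.135 mg/L.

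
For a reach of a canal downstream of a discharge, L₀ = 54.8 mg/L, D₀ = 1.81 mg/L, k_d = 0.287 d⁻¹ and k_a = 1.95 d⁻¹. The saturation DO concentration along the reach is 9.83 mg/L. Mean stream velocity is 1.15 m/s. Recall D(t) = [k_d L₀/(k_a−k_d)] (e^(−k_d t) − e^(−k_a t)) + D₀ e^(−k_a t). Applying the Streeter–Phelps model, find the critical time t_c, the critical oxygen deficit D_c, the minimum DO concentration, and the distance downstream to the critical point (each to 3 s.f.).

With k_a/k_d = 6.794 and 1 − D₀(k_a−k_d)/(k_d L₀) = 0.8086,
t_c = ln(6.794 × 0.8086) / (1.95 − 0.287) = ln(5.494) / 1.663 = 1.704/1.663 = 1.024 d.
D_c = (k_d/k_a) L₀ e^(−k_d t_c) = (0.287/1.95) × 54.8 × e^(−0.287×1.024) = 0.1472 × 54.8 × 0.7453 = 6.011 mg/L.
Minimum DO = C_s − D_c = 9.83 − 6.011 = 3.819 mg/L.
x_c = v t_c = 1.15 m/s × 1.024 d × 86400 s/d = 101800 m ≈ 102 km.

t_c ≈ 1.02 d; D_c ≈ 6.01 mg/L; min DO ≈ 3.82 mg/L; x_c ≈ 102 km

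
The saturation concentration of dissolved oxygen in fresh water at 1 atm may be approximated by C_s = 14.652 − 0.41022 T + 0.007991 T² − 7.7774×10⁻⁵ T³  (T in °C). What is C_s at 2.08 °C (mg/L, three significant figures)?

C_s ≈ 13.8 mg/L

C_s = 14.652 − 0.41022×2.08 + 0.007991×2.08² − 7.7774×10⁻⁵×2.08³ = 13.83 mg/L.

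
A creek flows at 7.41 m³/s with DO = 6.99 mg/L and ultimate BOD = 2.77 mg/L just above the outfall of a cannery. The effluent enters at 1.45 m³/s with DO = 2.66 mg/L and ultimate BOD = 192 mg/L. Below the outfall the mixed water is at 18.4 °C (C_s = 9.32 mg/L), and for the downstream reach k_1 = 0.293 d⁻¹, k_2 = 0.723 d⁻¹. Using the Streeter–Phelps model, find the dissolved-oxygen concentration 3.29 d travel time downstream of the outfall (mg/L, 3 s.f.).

DO ≈ 2.40 mg/L

Mixed DO = (7.41×6.99 + 1.45×2.66)/(7.41+1.45) = 55.65/8.860 = 6.281 mg/L.
Mixed L₀ = (7.41×2.77 + 1.45×192)/(8.860) = 298.9/8.860 = 33.74 mg/L.
Initial deficit D₀ = C_s − DO₀ = 9.32 − 6.281 = 3.039 mg/L.
D(3.29) = [0.293×33.74/(0.723−0.293)](e^(−0.293×3.29) − e^(−0.723×3.29)) + 3.039 e^(−0.723×3.29)
= 22.99 × (0.3814 − 0.09267) + 3.039 × 0.09267 = 6.919 mg/L.
DO = 9.32 − 6.919 = 2.401 mg/L.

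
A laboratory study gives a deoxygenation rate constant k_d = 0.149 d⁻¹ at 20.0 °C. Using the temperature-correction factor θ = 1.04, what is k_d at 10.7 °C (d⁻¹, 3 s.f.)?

k_d(T₂) = k_d(T₁) · θ^(T₂−T₁) = 0.149 × 1.04^(10.7−20.0)
= 0.149 × 1.04^-9.30 = 0.149 × 0.6944 = 0.1035 d⁻¹.

k_d ≈ 0.103 d⁻¹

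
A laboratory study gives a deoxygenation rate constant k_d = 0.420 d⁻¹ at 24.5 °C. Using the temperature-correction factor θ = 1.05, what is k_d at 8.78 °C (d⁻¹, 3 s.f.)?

k_d ≈ 0.195 d⁻¹

k_d(T₂) = k_d(T₁) · θ^(T₂−T₁) = 0.420 × 1.05^(8.78−24.5)
= 0.420 × 1.05^-15.7 = 0.420 × 0.4644 = 0.1951 d⁻¹.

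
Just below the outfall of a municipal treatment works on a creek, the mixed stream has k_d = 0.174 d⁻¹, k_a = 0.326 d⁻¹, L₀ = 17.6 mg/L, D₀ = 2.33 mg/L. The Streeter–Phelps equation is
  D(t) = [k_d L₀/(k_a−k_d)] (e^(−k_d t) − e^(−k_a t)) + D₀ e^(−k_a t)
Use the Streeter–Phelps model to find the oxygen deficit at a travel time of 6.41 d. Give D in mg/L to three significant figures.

D ≈ 4.40 mg/L

k_d L₀/(k_a−k_d) = 0.174×17.6/(0.326−0.174) = 3.062/0.1520 = 20.15 mg/L.
e^(−k_d t) = e^(−0.174×6.410) = 0.3278; e^(−k_a t) = e^(−0.326×6.410) = 0.1237.
D = 20.15 × (0.3278 − 0.1237) + 2.33 × 0.1237 = 4.112 + 0.2883 = 4.400 mg/L.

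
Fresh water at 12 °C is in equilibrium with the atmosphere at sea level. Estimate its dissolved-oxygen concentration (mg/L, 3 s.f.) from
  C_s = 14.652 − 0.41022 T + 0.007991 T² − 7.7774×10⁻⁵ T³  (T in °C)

C_s = 14.652 − 0.41022×12 + 0.007991×12² − 7.7774×10⁻⁵×12³ = 10.75 mg/L.

C_s ≈ 10.7 mg/L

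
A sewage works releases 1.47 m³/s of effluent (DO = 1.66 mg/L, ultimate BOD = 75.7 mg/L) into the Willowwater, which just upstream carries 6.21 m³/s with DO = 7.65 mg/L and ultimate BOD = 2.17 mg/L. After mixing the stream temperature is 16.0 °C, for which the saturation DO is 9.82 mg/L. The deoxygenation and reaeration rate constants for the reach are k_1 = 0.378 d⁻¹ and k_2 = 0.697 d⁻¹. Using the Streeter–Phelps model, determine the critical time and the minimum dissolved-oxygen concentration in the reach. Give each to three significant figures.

Mixed DO = (6.21×7.65 + 1.47×1.66)/(6.21+1.47) = 49.95/7.680 = 6.503 mg/L.
Mixed L₀ = (6.21×2.17 + 1.47×75.7)/(7.680) = 124.8/7.680 = 16.24 mg/L.
Initial deficit D₀ = C_s − DO₀ = 9.82 − 6.503 = 3.317 mg/L.
t_c = (1/0.3190) ln[(0.697/0.378)(1 − 3.317×0.3190/(0.378×16.24))] = 3.135 × ln(1.526) = 1.325 d.
D_c = (0.378/0.697) × 16.24 × e^(−0.378×1.325) = 0.5423 × 16.24 × 0.6059 = 5.338 mg/L.
Minimum DO = 9.82 − 5.338 = 4.482 mg/L.

t_c ≈ 1.33 d; minimum DO ≈ 4.48 mg/L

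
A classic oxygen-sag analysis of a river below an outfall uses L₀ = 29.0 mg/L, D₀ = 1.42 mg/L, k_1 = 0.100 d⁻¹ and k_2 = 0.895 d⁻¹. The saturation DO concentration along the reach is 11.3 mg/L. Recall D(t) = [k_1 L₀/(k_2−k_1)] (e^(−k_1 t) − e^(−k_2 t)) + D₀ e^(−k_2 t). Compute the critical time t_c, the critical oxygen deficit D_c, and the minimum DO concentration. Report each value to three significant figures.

t_c ≈ 2.14 d; D_c ≈ 2.62 mg/L; min DO ≈ 8.68 mg/L

t_c = [1/(k_2−k_1)] ln[(k_2/k_1)(1 − D₀(k_2−k_1)/(k_1 L₀))]
= [1/(0.895−0.100)] ln[(0.895/0.100)(1 − 1.42×0.7950/(0.100×29.0))]
= (1/0.7950) ln[8.950 × 0.6107] = 1.258 × ln(5.466) = 1.258 × 1.699 = 2.137 d.
D_c = (k_1/k_2) L₀ e^(−k_1 t_c) = (0.100/0.895) × 29.0 × e^(−0.100×2.137) = 0.1117 × 29.0 × 0.8076 = 2.617 mg/L.
Minimum DO = C_s − D_c = 11.3 − 2.617 = 8.683 mg/L.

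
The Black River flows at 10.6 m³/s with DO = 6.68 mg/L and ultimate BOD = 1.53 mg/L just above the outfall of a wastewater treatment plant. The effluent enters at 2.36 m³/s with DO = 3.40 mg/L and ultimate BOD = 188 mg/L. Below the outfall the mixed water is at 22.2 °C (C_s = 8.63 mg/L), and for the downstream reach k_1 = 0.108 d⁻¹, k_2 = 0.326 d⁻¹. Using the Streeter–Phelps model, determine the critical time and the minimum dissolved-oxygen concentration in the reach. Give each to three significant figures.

t_c ≈ 4.35 d; minimum DO ≈ 1.28 mg/L

Mixed DO = (10.6×6.68 + 2.36×3.40)/(10.6+2.36) = 78.83/12.96 = 6.083 mg/L.
Mixed L₀ = (10.6×1.53 + 2.36×188)/(12.96) = 459.9/12.96 = 35.49 mg/L.
Initial deficit D₀ = C_s − DO₀ = 8.63 − 6.083 = 2.547 mg/L.
t_c = (1/0.2180) ln[(0.326/0.108)(1 − 2.547×0.2180/(0.108×35.49))] = 4.587 × ln(2.581) = 4.350 d.
D_c = (0.108/0.326) × 35.49 × e^(−0.108×4.350) = 0.3313 × 35.49 × 0.6251 = 7.349 mg/L.
Minimum DO = 8.63 − 7.349 = 1.281 mg/L.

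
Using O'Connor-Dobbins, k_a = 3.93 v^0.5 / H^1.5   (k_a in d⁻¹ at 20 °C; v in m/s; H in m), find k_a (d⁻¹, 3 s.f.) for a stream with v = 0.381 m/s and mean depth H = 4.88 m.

k_a ≈ 0.225 d⁻¹

k_a = 3.93 × 0.381^0.5 / 4.88^1.5 = 3.93 × 0.6173 / 10.78 = 0.2250 d⁻¹.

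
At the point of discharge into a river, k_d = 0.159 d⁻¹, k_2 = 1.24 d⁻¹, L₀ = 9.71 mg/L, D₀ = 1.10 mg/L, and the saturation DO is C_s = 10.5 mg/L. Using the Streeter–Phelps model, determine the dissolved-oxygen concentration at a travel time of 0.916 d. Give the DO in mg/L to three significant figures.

k_d L₀/(k_2−k_d) = 0.159×9.71/(1.24−0.159) = 1.544/1.081 = 1.428 mg/L.
e^(−k_d t) = e^(−0.159×0.9160) = 0.8645; e^(−k_2 t) = e^(−1.24×0.9160) = 0.3212.
D = 1.428 × (0.8645 − 0.3212) + 1.10 × 0.3212 = 0.7760 + 0.3533 = 1.129 mg/L.
DO = C_s − D = 10.5 − 1.129 = 9.371 mg/L.

DO ≈ 9.37 mg/L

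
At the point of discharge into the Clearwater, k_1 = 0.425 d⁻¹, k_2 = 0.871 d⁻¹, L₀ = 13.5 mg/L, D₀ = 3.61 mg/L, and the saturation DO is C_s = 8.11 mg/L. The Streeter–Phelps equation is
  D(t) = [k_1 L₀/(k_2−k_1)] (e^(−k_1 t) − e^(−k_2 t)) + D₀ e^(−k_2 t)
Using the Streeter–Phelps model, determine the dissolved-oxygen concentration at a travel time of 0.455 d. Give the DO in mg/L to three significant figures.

DO ≈ 3.73 mg/L

k_1 L₀/(k_2−k_1) = 0.425×13.5/(0.871−0.425) = 5.737/0.4460 = 12.86 mg/L.
e^(−k_1 t) = e^(−0.425×0.4550) = 0.8242; e^(−k_2 t) = e^(−0.871×0.4550) = 0.6728.
D = 12.86 × (0.8242 − 0.6728) + 3.61 × 0.6728 = 1.947 + 2.429 = 4.376 mg/L.
DO = C_s − D = 8.11 − 4.376 = 3.734 mg/L.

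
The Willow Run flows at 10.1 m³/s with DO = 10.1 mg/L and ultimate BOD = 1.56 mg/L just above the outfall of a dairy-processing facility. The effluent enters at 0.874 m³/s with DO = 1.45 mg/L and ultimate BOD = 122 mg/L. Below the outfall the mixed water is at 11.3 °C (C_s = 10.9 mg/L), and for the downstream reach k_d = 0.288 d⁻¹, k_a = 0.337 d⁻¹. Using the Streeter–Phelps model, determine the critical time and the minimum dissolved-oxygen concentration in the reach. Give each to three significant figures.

t_c ≈ 2.74 d; minimum DO ≈ 6.57 mg/L

Mixed DO = (10.1×10.1 + 0.874×1.45)/(10.1+0.874) = 103.3/10.97 = 9.411 mg/L.
Mixed L₀ = (10.1×1.56 + 0.874×122)/(10.97) = 122.4/10.97 = 11.15 mg/L.
Initial deficit D₀ = C_s − DO₀ = 10.9 − 9.411 = 1.489 mg/L.
t_c = (1/0.04900) ln[(0.337/0.288)(1 − 1.489×0.04900/(0.288×11.15))] = 20.41 × ln(1.144) = 2.738 d.
D_c = (0.288/0.337) × 11.15 × e^(−0.288×2.738) = 0.8546 × 11.15 × 0.4546 = 4.332 mg/L.
Minimum DO = 10.9 − 4.332 = 6.568 mg/L.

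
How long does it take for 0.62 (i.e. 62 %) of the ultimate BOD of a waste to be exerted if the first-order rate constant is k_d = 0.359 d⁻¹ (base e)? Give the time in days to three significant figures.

y/L₀ = 1 − e^(−k_d t) = 0.62 ⇒ e^(−k_d t) = 0.380
t = −ln(0.380) / 0.359 = 0.9676 / 0.359 = 2.695 d.

t ≈ 2.70 d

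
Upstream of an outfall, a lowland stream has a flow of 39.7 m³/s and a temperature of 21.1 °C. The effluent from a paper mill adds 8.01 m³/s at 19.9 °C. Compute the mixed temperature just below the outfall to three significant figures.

20.9 °C

Flow-weighted mixing: C = (Q_r C_r + Q_w C_w)/(Q_r + Q_w)
= (39.7×21.1 + 8.01×19.9)/(39.7 + 8.01) = 997.1/47.71 = 20.90 °C.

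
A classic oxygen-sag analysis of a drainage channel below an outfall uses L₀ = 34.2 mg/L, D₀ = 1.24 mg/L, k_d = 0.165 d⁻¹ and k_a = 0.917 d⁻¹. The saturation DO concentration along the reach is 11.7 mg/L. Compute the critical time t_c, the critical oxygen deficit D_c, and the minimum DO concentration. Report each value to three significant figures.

With k_a/k_d = 5.558 and 1 − D₀(k_a−k_d)/(k_d L₀) = 0.8348,
t_c = ln(5.558 × 0.8348) / (0.917 − 0.165) = ln(4.639) / 0.7520 = 1.535/0.7520 = 2.041 d.
L(t_c) = L₀ e^(−k_d t_c) = 34.2 × 0.7141 = 24.42 mg/L, and at the critical point k_a D_c = k_d L, so D_c = (0.165/0.917) × 24.42 = 4.395 mg/L.
Minimum DO = C_s − D_c = 11.7 − 4.395 = 7.305 mg/L.

t_c ≈ 2.04 d; D_c ≈ 4.39 mg/L; min DO ≈ 7.31 mg/L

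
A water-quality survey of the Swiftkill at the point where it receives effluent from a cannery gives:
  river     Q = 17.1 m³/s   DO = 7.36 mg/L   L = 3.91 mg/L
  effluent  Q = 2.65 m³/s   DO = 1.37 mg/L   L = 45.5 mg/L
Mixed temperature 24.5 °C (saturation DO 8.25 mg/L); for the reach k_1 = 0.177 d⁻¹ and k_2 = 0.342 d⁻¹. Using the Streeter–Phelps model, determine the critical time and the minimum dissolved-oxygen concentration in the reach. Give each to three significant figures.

t_c ≈ 2.89 d; minimum DO ≈ 5.30 mg/L

Mixed DO = (17.1×7.36 + 2.65×1.37)/(17.1+2.65) = 129.5/19.75 = 6.556 mg/L.
Mixed L₀ = (17.1×3.91 + 2.65×45.5)/(19.75) = 187.4/19.75 = 9.490 mg/L.
Initial deficit D₀ = C_s − DO₀ = 8.25 − 6.556 = 1.694 mg/L.
t_c = (1/0.1650) ln[(0.342/0.177)(1 − 1.694×0.1650/(0.177×9.490))] = 6.061 × ln(1.611) = 2.889 d.
D_c = (0.177/0.342) × 9.490 × e^(−0.177×2.889) = 0.5175 × 9.490 × 0.5997 = 2.945 mg/L.
Minimum DO = 8.25 − 2.945 = 5.305 mg/L.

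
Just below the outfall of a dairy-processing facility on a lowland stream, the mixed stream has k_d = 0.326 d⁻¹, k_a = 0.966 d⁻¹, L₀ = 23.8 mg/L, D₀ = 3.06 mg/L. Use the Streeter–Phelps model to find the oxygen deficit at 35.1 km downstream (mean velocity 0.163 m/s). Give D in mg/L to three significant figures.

D ≈ 4.56 mg/L

Travel time t = x/v = 35.1 km / (0.163 m/s) = 35100 m / 0.163 m/s = 215300 s = 2.492 d.
k_d L₀/(k_a−k_d) = 0.326×23.8/(0.966−0.326) = 7.759/0.6400 = 12.12 mg/L.
e^(−k_d t) = e^(−0.326×2.492) = 0.4437; e^(−k_a t) = e^(−0.966×2.492) = 0.09003.
D = 12.12 × (0.4437 − 0.09003) + 3.06 × 0.09003 = 4.288 + 0.2755 = 4.564 mg/L.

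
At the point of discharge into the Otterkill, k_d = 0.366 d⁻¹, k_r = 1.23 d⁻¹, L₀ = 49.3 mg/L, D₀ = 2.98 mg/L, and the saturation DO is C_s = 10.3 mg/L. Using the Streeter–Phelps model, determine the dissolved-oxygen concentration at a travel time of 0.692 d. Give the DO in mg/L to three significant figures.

k_d L₀/(k_r−k_d) = 0.366×49.3/(1.23−0.366) = 18.04/0.8640 = 20.88 mg/L.
e^(−k_d t) = e^(−0.366×0.6920) = 0.7763; e^(−k_r t) = e^(−1.23×0.6920) = 0.4269.
D = 20.88 × (0.7763 − 0.4269) + 2.98 × 0.4269 = 7.296 + 1.272 = 8.568 mg/L.
DO = C_s − D = 10.3 − 8.568 = 1.732 mg/L.

DO ≈ 1.73 mg/L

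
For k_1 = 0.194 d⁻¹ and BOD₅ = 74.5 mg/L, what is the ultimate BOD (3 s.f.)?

BOD₅ = L₀(1 − e^(−5k_1)) ⇒ L₀ = BOD₅ / (1 − e^(−5×0.194))
= 74.5 / (1 − 0.3791) = 74.5 / 0.6209 = 120.0 mg/L.

L₀ ≈ 120 mg/L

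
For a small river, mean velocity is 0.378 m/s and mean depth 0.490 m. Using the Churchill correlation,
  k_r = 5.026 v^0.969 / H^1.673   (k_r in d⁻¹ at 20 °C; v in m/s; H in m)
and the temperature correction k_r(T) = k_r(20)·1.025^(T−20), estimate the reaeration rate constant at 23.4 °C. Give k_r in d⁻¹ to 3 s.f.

k_r(20) = 5.026 × 0.378^0.969 / 0.490^1.673 = 5.026 × 0.3896 / 0.3032 = 6.458 d⁻¹.
k_r(23.4) = 6.458 × 1.025^(23.4−20) = 6.458 × 1.088 = 7.024 d⁻¹.

k_r ≈ 7.02 d⁻¹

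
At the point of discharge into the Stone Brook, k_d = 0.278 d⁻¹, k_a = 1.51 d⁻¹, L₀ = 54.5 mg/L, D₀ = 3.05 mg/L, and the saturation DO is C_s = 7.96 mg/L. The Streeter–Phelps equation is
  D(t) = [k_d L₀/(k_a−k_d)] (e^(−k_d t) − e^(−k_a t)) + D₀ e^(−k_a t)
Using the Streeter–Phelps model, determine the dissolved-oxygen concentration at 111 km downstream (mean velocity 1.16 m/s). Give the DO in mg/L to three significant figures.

Travel time t = x/v = 111 km / (1.16 m/s) = 111000 m / 1.16 m/s = 95690 s = 1.108 d.
k_d L₀/(k_a−k_d) = 0.278×54.5/(1.51−0.278) = 15.15/1.232 = 12.30 mg/L.
e^(−k_d t) = e^(−0.278×1.108) = 0.7350; e^(−k_a t) = e^(−1.51×1.108) = 0.1878.
D = 12.30 × (0.7350 − 0.1878) + 3.05 × 0.1878 = 6.729 + 0.5728 = 7.302 mg/L.
DO = C_s − D = 7.96 − 7.302 = 0.6579 mg/L.

DO ≈ 0.658 mg/L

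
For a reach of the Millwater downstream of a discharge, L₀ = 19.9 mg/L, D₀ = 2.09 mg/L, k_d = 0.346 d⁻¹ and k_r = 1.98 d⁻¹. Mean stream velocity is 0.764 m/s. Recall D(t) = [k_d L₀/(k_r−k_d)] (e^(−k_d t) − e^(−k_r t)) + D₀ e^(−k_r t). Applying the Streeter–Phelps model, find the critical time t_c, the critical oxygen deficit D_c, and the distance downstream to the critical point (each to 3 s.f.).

At the critical point dD/dt = 0, so k_d L₀ e^(−k_d t) = k_r D. Substituting D(t) from the Streeter–Phelps equation and solving for t gives
t_c = ln[(k_r/k_d)(1 − D₀(k_r−k_d)/(k_d L₀))] / (k_r−k_d).
Here k_r−k_d = 1.634 d⁻¹ and 1 − D₀(k_r−k_d)/(k_d L₀) = 1 − 2.09×1.634/(0.346×19.9) = 0.5040, so
t_c = ln(5.723 × 0.5040) / 1.634 = 1.059 / 1.634 = 0.6483 d.
L(t_c) = L₀ e^(−k_d t_c) = 19.9 × 0.7991 = 15.90 mg/L, and at the critical point k_r D_c = k_d L, so D_c = (0.346/1.98) × 15.90 = 2.779 mg/L.
x_c = v t_c = 0.764 m/s × 0.6483 d × 86400 s/d = 42790 m ≈ 42.8 km.

t_c ≈ 0.648 d; D_c ≈ 2.78 mg/L; x_c ≈ 42.8 km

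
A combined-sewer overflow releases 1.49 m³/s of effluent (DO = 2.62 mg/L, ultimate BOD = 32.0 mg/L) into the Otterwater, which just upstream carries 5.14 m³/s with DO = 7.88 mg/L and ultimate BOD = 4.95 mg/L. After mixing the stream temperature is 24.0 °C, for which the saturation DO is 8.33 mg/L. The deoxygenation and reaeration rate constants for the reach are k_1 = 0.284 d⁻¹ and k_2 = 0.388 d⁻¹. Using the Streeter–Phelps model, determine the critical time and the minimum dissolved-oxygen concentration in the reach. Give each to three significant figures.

t_c ≈ 2.46 d; minimum DO ≈ 4.32 mg/L

Mixed DO = (5.14×7.88 + 1.49×2.62)/(5.14+1.49) = 44.41/6.630 = 6.698 mg/L.
Mixed L₀ = (5.14×4.95 + 1.49×32.0)/(6.630) = 73.12/6.630 = 11.03 mg/L.
Initial deficit D₀ = C_s − DO₀ = 8.33 − 6.698 = 1.632 mg/L.
t_c = (1/0.1040) ln[(0.388/0.284)(1 − 1.632×0.1040/(0.284×11.03))] = 9.615 × ln(1.292) = 2.465 d.
D_c = (0.284/0.388) × 11.03 × e^(−0.284×2.465) = 0.7320 × 11.03 × 0.4966 = 4.009 mg/L.
Minimum DO = 8.33 − 4.009 = 4.321 mg/L.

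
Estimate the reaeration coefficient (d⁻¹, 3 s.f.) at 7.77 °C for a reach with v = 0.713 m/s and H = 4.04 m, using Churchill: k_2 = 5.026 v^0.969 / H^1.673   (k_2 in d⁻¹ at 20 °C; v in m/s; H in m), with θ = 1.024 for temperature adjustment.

k_2(20) = 5.026 × 0.713^0.969 / 4.04^1.673 = 5.026 × 0.7205 / 10.34 = 0.3503 d⁻¹.
k_2(7.77) = 0.3503 × 1.024^(7.77−20) = 0.3503 × 0.7482 = 0.2621 d⁻¹.

k_2 ≈ 0.262 d⁻¹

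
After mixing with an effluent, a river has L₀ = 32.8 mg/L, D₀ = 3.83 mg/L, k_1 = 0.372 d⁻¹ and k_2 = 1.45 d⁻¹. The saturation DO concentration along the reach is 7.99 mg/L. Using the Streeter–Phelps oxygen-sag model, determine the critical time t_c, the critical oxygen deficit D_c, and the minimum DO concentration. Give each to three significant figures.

t_c ≈ 0.879 d; D_c ≈ 6.07 mg/L; min DO ≈ 1.92 mg/L

t_c = [1/(k_2−k_1)] ln[(k_2/k_1)(1 − D₀(k_2−k_1)/(k_1 L₀))]
= [1/(1.45−0.372)] ln[(1.45/0.372)(1 − 3.83×1.078/(0.372×32.8))]
= (1/1.078) ln[3.898 × 0.6616] = 0.9276 × ln(2.579) = 0.9276 × 0.9474 = 0.8788 d.
D_c = (k_1/k_2) L₀ e^(−k_1 t_c) = (0.372/1.45) × 32.8 × e^(−0.372×0.8788) = 0.2566 × 32.8 × 0.7211 = 6.068 mg/L.
Minimum DO = C_s − D_c = 7.99 − 6.068 = 1.922 mg/L.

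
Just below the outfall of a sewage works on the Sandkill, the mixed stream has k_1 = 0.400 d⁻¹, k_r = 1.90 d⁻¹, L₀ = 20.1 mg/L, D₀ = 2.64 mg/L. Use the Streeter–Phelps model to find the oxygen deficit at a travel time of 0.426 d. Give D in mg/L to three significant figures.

k_1 L₀/(k_r−k_1) = 0.400×20.1/(1.90−0.400) = 8.040/1.500 = 5.360 mg/L.
e^(−k_1 t) = e^(−0.400×0.4260) = 0.8433; e^(−k_r t) = e^(−1.90×0.4260) = 0.4451.
D = 5.360 × (0.8433 − 0.4451) + 2.64 × 0.4451 = 2.134 + 1.175 = 3.309 mg/L.

D ≈ 3.31 mg/L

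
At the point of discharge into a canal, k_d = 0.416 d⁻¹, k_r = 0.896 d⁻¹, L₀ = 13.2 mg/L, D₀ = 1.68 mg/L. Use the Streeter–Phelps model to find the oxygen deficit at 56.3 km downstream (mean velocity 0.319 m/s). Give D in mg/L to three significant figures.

Travel time t = x/v = 56.3 km / (0.319 m/s) = 56300 m / 0.319 m/s = 176500 s = 2.043 d.
k_d L₀/(k_r−k_d) = 0.416×13.2/(0.896−0.416) = 5.491/0.4800 = 11.44 mg/L.
e^(−k_d t) = e^(−0.416×2.043) = 0.4275; e^(−k_r t) = e^(−0.896×2.043) = 0.1604.
D = 11.44 × (0.4275 − 0.1604) + 1.68 × 0.1604 = 3.056 + 0.2694 = 3.326 mg/L.

D ≈ 3.33 mg/L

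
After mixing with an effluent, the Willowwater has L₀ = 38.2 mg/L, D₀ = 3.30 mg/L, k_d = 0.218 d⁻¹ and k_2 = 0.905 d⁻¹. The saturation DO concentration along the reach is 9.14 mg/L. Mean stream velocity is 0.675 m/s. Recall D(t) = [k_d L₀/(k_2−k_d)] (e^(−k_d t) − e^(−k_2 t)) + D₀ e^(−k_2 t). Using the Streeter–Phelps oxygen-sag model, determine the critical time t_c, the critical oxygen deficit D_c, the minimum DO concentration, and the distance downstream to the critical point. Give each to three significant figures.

At the critical point dD/dt = 0, so k_d L₀ e^(−k_d t) = k_2 D. Substituting D(t) from the Streeter–Phelps equation and solving for t gives
t_c = ln[(k_2/k_d)(1 − D₀(k_2−k_d)/(k_d L₀))] / (k_2−k_d).
Here k_2−k_d = 0.6870 d⁻¹ and 1 − D₀(k_2−k_d)/(k_d L₀) = 1 − 3.30×0.6870/(0.218×38.2) = 0.7278, so
t_c = ln(4.151 × 0.7278) / 0.6870 = 1.106 / 0.6870 = 1.609 d.
D_c = (k_d/k_2) L₀ e^(−k_d t_c) = (0.218/0.905) × 38.2 × e^(−0.218×1.609) = 0.2409 × 38.2 × 0.7041 = 6.479 mg/L.
Minimum DO = C_s − D_c = 9.14 − 6.479 = 2.661 mg/L.
x_c = v t_c = 0.675 m/s × 1.609 d × 86400 s/d = 93860 m ≈ 93.9 km.

t_c ≈ 1.61 d; D_c ≈ 6.48 mg/L; min DO ≈ 2.66 mg/L; x_c ≈ 93.9 km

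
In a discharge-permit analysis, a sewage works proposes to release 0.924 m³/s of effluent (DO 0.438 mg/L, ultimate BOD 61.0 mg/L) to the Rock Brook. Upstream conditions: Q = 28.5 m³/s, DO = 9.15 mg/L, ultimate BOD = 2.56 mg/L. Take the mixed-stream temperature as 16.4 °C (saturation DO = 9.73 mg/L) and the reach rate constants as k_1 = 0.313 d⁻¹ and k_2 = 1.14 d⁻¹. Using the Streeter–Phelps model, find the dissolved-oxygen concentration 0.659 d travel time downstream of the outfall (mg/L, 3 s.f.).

DO ≈ 8.76 mg/L

Mixed DO = (28.5×9.15 + 0.924×0.438)/(28.5+0.924) = 261.2/29.42 = 8.876 mg/L.
Mixed L₀ = (28.5×2.56 + 0.924×61.0)/(29.42) = 129.3/29.42 = 4.395 mg/L.
Initial deficit D₀ = C_s − DO₀ = 9.73 − 8.876 = 0.8536 mg/L.
D(0.659) = [0.313×4.395/(1.14−0.313)](e^(−0.313×0.659) − e^(−1.14×0.659)) + 0.8536 e^(−1.14×0.659)
= 1.663 × (0.8136 − 0.4718) + 0.8536 × 0.4718 = 0.9713 mg/L.
DO = 9.73 − 0.9713 = 8.759 mg/L.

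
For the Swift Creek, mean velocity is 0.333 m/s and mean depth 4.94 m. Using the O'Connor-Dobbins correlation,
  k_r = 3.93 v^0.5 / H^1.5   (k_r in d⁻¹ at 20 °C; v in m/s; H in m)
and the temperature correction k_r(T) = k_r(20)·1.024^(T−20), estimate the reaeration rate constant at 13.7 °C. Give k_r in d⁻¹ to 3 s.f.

k_r ≈ 0.178 d⁻¹

k_r(20) = 3.93 × 0.333^0.5 / 4.94^1.5 = 3.93 × 0.5771 / 10.98 = 0.2065 d⁻¹.
k_r(13.7) = 0.2065 × 1.024^(13.7−20) = 0.2065 × 0.8612 = 0.1779 d⁻¹.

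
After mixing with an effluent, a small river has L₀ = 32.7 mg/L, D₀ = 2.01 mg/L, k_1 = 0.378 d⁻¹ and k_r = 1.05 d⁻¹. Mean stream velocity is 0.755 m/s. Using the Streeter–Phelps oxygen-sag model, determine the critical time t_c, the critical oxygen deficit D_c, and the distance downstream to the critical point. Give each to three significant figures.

t_c ≈ 1.35 d; D_c ≈ 7.07 mg/L; x_c ≈ 87.9 km

At the critical point dD/dt = 0, so k_1 L₀ e^(−k_1 t) = k_r D. Substituting D(t) from the Streeter–Phelps equation and solving for t gives
t_c = ln[(k_r/k_1)(1 − D₀(k_r−k_1)/(k_1 L₀))] / (k_r−k_1).
Here k_r−k_1 = 0.6720 d⁻¹ and 1 − D₀(k_r−k_1)/(k_1 L₀) = 1 − 2.01×0.6720/(0.378×32.7) = 0.8907, so
t_c = ln(2.778 × 0.8907) / 0.6720 = 0.9059 / 0.6720 = 1.348 d.
L(t_c) = L₀ e^(−k_1 t_c) = 32.7 × 0.6007 = 19.64 mg/L, and at the critical point k_r D_c = k_1 L, so D_c = (0.378/1.05) × 19.64 = 7.072 mg/L.
x_c = v t_c = 0.755 m/s × 1.348 d × 86400 s/d = 87940 m ≈ 87.9 km.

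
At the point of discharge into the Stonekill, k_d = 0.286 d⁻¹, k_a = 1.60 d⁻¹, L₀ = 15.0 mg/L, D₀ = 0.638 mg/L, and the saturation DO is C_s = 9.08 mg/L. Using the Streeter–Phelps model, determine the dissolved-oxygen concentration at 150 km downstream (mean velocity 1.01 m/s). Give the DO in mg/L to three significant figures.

Travel time t = x/v = 150 km / (1.01 m/s) = 150000 m / 1.01 m/s = 148500 s = 1.719 d.
k_d L₀/(k_a−k_d) = 0.286×15.0/(1.60−0.286) = 4.290/1.314 = 3.265 mg/L.
e^(−k_d t) = e^(−0.286×1.719) = 0.6116; e^(−k_a t) = e^(−1.60×1.719) = 0.06391.
D = 3.265 × (0.6116 − 0.06391) + 0.638 × 0.06391 = 1.788 + 0.04077 = 1.829 mg/L.
DO = C_s − D = 9.08 − 1.829 = 7.251 mg/L.

DO ≈ 7.25 mg/L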